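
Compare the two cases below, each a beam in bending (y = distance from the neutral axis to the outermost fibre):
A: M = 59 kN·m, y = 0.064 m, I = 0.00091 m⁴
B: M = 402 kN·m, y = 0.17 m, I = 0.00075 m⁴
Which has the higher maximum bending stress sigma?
Model: a beam in bending (y = distance from the neutral axis to the outermost fibre), so sigma = (M·y) / I (SI units).
  A: sigma = (59000 × 0.064) / 0.00091 = 4.149 × 10⁶ Pa = 4.149 MPa
  B: sigma = (402000 × 0.17) / 0.00075 = 9.112 × 10⁷ Pa = 91.12 MPa
91.12 MPa > 4.149 MPa, so B is larger.
Final answer: B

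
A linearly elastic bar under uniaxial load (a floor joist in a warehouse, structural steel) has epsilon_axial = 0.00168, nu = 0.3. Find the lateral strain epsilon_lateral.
Model: a linearly elastic bar under uniaxial load, so epsilon_lateral = -nu·epsilon_axial.
Substitute:
  epsilon_lateral = -(0.3 × 0.00168)
  epsilon_lateral = -0.000504
Final answer: epsilon_lateral = -0.000504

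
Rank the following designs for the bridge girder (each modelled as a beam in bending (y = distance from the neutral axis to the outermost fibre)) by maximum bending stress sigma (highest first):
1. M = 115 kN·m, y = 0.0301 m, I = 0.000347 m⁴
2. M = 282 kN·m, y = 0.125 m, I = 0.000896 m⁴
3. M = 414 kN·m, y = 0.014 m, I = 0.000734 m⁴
Model: a beam in bending (y = distance from the neutral axis to the outermost fibre), so sigma = (M·y) / I (SI units).
  Case 1: sigma = (115000 × 0.0301) / 0.000347 = 9.976 × 10⁶ Pa = 9.976 MPa
  Case 2: sigma = (282000 × 0.125) / 0.000896 = 3.934 × 10⁷ Pa = 39.34 MPa
  Case 3: sigma = (414000 × 0.014) / 0.000734 = 7.896 × 10⁶ Pa = 7.896 MPa
Ordering: 39.34 MPa (case 2) > 9.976 MPa (case 1) > 7.896 MPa (case 3)
Final answer: 2, 1, 3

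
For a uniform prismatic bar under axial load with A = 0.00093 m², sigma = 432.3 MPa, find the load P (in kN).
Model: a uniform prismatic bar under axial load, so sigma = P / A.
Solve for P: P = sigma·A.
Convert to SI units:
  sigma = 432.3 MPa = 4.323 × 10⁸ Pa
Substitute:
  P = (4.323 × 10⁸) × 0.00093
  P = 402000 N
Convert: P = 402000 N = 402 kN
Final answer: P = 402 kN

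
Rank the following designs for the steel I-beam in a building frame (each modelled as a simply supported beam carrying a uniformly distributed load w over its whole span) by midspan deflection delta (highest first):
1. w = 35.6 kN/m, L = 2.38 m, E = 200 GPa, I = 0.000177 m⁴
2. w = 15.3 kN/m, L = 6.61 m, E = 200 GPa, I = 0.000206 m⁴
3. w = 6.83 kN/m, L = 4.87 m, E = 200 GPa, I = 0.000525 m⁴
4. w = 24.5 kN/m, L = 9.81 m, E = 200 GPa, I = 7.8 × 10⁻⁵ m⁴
Model: a simply supported beam carrying a uniformly distributed load w over its whole span, so delta = (5·w·L^4) / (384·E·I) (SI units).
  Case 1: delta = (5 × 35600 × 2.38^4) / (384 × (2 × 10¹¹) × 0.000177) = 0.0004201 m = 0.4201 mm
  Case 2: delta = (5 × 15300 × 6.61^4) / (384 × (2 × 10¹¹) × 0.000206) = 0.009231 m = 9.231 mm
  Case 3: delta = (5 × 6830 × 4.87^4) / (384 × (2 × 10¹¹) × 0.000525) = 0.0004764 m = 0.4764 mm
  Case 4: delta = (5 × 24500 × 9.81^4) / (384 × (2 × 10¹¹) × (7.8 × 10⁻⁵)) = 0.1894 m = 189.4 mm
Ordering: 189.4 mm (case 4) > 9.231 mm (case 2) > 0.4764 mm (case 3) > 0.4201 mm (case 1)
Final answer: 4, 2, 3, 1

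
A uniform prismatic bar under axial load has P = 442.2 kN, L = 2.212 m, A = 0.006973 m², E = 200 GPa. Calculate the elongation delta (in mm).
Model: a uniform prismatic bar under axial load, so delta = (P·L) / (A·E).
Convert to SI units:
  P = 442.2 kN = 442200 N
  E = 200 GPa = 2 × 10¹¹ Pa
Substitute:
  delta = (442200 × 2.212) / (0.006973 × (2 × 10¹¹))
  delta = 0.0007014 m
Convert: delta = 0.0007014 m = 0.7014 mm
Final answer: delta = 0.7014 mm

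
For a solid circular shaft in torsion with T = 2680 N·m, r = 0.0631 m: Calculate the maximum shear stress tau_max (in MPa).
Model: a solid circular shaft in torsion, so tau_max = (2·T) / (π·r^3).
Substitute:
  tau_max = (2 × 2680) / (π × 0.0631^3)
  tau_max = 6.791 × 10⁶ Pa
Convert: tau_max = 6.791 × 10⁶ Pa = 6.791 MPa
Final answer: tau_max = 6.791 MPa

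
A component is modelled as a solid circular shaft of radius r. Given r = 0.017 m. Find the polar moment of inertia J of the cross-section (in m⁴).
Model: a solid circular shaft of radius r, so J = (π·r^4) / 2.
Substitute:
  J = (π × 0.017^4) / 2
  J = 1.312 × 10⁻⁷ m⁴
Final answer: J = 1.312 × 10⁻⁷ m⁴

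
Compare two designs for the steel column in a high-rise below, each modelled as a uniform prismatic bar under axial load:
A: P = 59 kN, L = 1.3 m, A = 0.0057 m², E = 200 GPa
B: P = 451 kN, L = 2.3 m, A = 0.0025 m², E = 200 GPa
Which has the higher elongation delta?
Model: a uniform prismatic bar under axial load, so delta = (P·L) / (A·E) (SI units).
  A: delta = (59000 × 1.3) / (0.0057 × (2 × 10¹¹)) = 6.728 × 10⁻⁵ m = 0.06728 mm
  B: delta = (451000 × 2.3) / (0.0025 × (2 × 10¹¹)) = 0.002075 m = 2.075 mm
2.075 mm > 0.06728 mm, so B is larger.
Final answer: B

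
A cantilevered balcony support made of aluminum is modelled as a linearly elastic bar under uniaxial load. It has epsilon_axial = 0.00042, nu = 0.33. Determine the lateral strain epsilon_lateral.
Model: a linearly elastic bar under uniaxial load, so epsilon_lateral = -nu·epsilon_axial.
Substitute:
  epsilon_lateral = -(0.33 × 0.00042)
  epsilon_lateral = -0.0001386
Final answer: epsilon_lateral = -0.0001386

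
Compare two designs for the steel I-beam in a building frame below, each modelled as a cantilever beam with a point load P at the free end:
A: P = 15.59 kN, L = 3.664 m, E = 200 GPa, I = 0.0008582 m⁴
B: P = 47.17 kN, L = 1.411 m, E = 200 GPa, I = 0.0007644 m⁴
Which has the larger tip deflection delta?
Model: a cantilever beam with a point load P at the free end, so delta = (P·L^3) / (3·E·I) (SI units).
  A: delta = (15590 × 3.664^3) / (3 × (2 × 10¹¹) × 0.0008582) = 0.001489 m = 1.489 mm
  B: delta = (47170 × 1.411^3) / (3 × (2 × 10¹¹) × 0.0007644) = 0.0002889 m = 0.2889 mm
1.489 mm > 0.2889 mm, so A is larger.
Final answer: A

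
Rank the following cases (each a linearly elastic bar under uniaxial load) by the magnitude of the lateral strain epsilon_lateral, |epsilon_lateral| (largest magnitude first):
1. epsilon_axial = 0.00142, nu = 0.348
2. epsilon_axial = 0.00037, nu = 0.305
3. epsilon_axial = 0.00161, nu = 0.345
Model: a linearly elastic bar under uniaxial load, so epsilon_lateral = -nu·epsilon_axial (SI units).
  Case 1: epsilon_lateral = -(0.348 × 0.00142) = -0.0004942
  Case 2: epsilon_lateral = -(0.305 × 0.00037) = -0.0001128
  Case 3: epsilon_lateral = -(0.345 × 0.00161) = -0.0005554
Ordering by |epsilon_lateral|: 0.0005554 (case 3) > 0.0004942 (case 1) > 0.0001128 (case 2)
Final answer: 3, 1, 2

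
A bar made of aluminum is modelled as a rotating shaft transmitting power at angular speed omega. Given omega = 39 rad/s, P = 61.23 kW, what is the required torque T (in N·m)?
Model: a rotating shaft transmitting power at angular speed omega, so P = T·omega.
Solve for T: T = P / omega.
Convert to SI units:
  P = 61.23 kW = 61230 W
Substitute:
  T = 61230 / 39
  T = 1570 N·m
Final answer: T = 1570 N·m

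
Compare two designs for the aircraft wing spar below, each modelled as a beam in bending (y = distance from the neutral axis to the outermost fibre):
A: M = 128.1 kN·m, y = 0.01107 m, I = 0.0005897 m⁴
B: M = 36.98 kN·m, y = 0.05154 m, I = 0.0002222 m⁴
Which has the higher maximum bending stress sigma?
Model: a beam in bending (y = distance from the neutral axis to the outermost fibre), so sigma = (M·y) / I (SI units).
  A: sigma = (128100 × 0.01107) / 0.0005897 = 2.405 × 10⁶ Pa = 2.405 MPa
  B: sigma = (36980 × 0.05154) / 0.0002222 = 8.578 × 10⁶ Pa = 8.578 MPa
8.578 MPa > 2.405 MPa, so B is larger.
Final answer: B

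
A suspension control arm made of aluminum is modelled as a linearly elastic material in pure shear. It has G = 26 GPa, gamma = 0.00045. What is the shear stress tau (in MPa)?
Model: a linearly elastic material in pure shear, so tau = G·gamma.
Convert to SI units:
  G = 26 GPa = 2.6 × 10¹⁰ Pa
Substitute:
  tau = (2.6 × 10¹⁰) × 0.00045
  tau = 1.17 × 10⁷ Pa
Convert: tau = 1.17 × 10⁷ Pa = 11.7 MPa
Final answer: tau = 11.7 MPa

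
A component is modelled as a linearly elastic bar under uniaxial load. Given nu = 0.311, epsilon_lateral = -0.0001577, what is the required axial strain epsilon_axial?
Model: a linearly elastic bar under uniaxial load, so epsilon_lateral = -nu·epsilon_axial.
Solve for epsilon_axial: epsilon_axial = -epsilon_lateral / nu.
Substitute:
  epsilon_axial = -(-0.0001577) / 0.311
  epsilon_axial = 0.0005071
Final answer: epsilon_axial = 0.0005071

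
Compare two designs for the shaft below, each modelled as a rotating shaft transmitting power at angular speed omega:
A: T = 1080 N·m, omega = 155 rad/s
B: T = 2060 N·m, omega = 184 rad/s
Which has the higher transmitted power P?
Model: a rotating shaft transmitting power at angular speed omega, so P = T·omega (SI units).
  A: P = 1080 × 155 = 167400 W = 167.4 kW
  B: P = 2060 × 184 = 379000 W = 379 kW
379 kW > 167.4 kW, so B is larger.
Final answer: B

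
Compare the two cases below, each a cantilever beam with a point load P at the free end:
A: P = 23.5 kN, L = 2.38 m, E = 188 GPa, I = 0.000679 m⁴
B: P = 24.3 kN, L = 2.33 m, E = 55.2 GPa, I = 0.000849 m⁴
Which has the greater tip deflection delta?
Model: a cantilever beam with a point load P at the free end, so delta = (P·L^3) / (3·E·I) (SI units).
  A: delta = (23500 × 2.38^3) / (3 × (1.88 × 10¹¹) × 0.000679) = 0.0008273 m = 0.8273 mm
  B: delta = (24300 × 2.33^3) / (3 × (5.52 × 10¹⁰) × 0.000849) = 0.002186 m = 2.186 mm
2.186 mm > 0.8273 mm, so B is larger.
Final answer: B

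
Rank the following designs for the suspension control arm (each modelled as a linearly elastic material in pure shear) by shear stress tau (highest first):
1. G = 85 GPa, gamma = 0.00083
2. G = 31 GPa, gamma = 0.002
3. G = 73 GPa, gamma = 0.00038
Model: a linearly elastic material in pure shear, so tau = G·gamma (SI units).
  Case 1: tau = (8.5 × 10¹⁰) × 0.00083 = 7.055 × 10⁷ Pa = 70.55 MPa
  Case 2: tau = (3.1 × 10¹⁰) × 0.002 = 6.2 × 10⁷ Pa = 62 MPa
  Case 3: tau = (7.3 × 10¹⁰) × 0.00038 = 2.774 × 10⁷ Pa = 27.74 MPa
Ordering: 70.55 MPa (case 1) > 62 MPa (case 2) > 27.74 MPa (case 3)
Final answer: 1, 2, 3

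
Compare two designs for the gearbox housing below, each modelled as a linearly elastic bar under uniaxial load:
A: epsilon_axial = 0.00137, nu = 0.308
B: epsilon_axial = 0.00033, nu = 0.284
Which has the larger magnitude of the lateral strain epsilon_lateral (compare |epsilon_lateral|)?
Model: a linearly elastic bar under uniaxial load, so epsilon_lateral = -nu·epsilon_axial (SI units).
  A: epsilon_lateral = -(0.308 × 0.00137) = -0.000422
  B: epsilon_lateral = -(0.284 × 0.00033) = -9.372 × 10⁻⁵
|epsilon_lateral|: A = 0.000422, B = 9.372 × 10⁻⁵, so A is larger in magnitude.
Final answer: A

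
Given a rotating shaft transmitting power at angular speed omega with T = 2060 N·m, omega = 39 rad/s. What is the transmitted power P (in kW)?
Model: a rotating shaft transmitting power at angular speed omega, so P = T·omega.
Substitute:
  P = 2060 × 39
  P = 80340 W
Convert: P = 80340 W = 80.34 kW
Final answer: P = 80.34 kW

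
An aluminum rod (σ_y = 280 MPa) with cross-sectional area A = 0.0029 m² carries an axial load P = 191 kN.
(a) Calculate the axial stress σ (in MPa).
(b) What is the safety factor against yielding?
(a) Axial stress σ = P/A. Convert P = 191 kN = 191000 N.
  σ = 191000 / 0.0029 = 6.586 × 10⁷ Pa = 65.86 MPa
(b) Safety factor SF = σ_y/σ = 280 / 65.86 = 4.251
Final answer: (a) σ = 65.86 MPa, (b) SF = 4.251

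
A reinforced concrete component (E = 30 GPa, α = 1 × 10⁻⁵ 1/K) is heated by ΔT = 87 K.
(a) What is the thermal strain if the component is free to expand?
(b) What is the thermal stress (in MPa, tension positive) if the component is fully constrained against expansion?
(a) Free thermal strain ε_th = α·ΔT = (1 × 10⁻⁵) × 87 = 0.00087
(b) Fully constrained, the expansion is suppressed, so σ = -E·α·ΔT. Convert E = 30 GPa = 3 × 10¹⁰ Pa.
  σ = -(3 × 10¹⁰) × (1 × 10⁻⁵) × 87 = -2.61 × 10⁷ Pa = -26.1 MPa (compressive)
Final answer: (a) ε_th = 0.00087, (b) σ = -26.1 MPa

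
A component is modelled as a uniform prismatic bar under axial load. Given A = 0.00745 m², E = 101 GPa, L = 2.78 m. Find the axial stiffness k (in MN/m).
Model: a uniform prismatic bar under axial load, so k = (A·E) / L.
Convert to SI units:
  E = 101 GPa = 1.01 × 10¹¹ Pa
Substitute:
  k = (0.00745 × (1.01 × 10¹¹)) / 2.78
  k = 2.707 × 10⁸ N/m
Convert: k = 2.707 × 10⁸ N/m = 270.7 MN/m
Final answer: k = 270.7 MN/m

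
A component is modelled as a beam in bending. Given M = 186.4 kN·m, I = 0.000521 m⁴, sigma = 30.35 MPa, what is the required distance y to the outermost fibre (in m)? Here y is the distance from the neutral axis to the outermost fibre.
Model: a beam in bending, so sigma = (M·y) / I.
Solve for y: y = (sigma·I) / M.
Convert to SI units:
  M = 186.4 kN·m = 186400 N·m
  sigma = 30.35 MPa = 3.035 × 10⁷ Pa
Substitute:
  y = ((3.035 × 10⁷) × 0.000521) / 186400
  y = 0.08483 m
Final answer: y = 0.08483 m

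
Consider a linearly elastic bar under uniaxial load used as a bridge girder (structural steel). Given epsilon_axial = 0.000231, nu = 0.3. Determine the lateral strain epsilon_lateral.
Model: a linearly elastic bar under uniaxial load, so epsilon_lateral = -nu·epsilon_axial.
Substitute:
  epsilon_lateral = -(0.3 × 0.000231)
  epsilon_lateral = -6.93 × 10⁻⁵
Final answer: epsilon_lateral = -6.93 × 10⁻⁵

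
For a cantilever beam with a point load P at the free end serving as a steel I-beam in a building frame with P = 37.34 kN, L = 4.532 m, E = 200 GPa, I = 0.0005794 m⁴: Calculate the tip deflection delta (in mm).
Model: a cantilever beam with a point load P at the free end, so delta = (P·L^3) / (3·E·I).
Convert to SI units:
  P = 37.34 kN = 37340 N
  E = 200 GPa = 2 × 10¹¹ Pa
Substitute:
  delta = (37340 × 4.532^3) / (3 × (2 × 10¹¹) × 0.0005794)
  delta = 0.009998 m
Convert: delta = 0.009998 m = 9.998 mm
Final answer: delta = 9.998 mm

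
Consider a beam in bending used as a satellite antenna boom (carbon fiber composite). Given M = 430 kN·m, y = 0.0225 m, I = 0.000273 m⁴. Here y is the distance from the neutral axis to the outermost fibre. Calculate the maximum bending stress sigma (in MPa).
Model: a beam in bending, so sigma = (M·y) / I.
Convert to SI units:
  M = 430 kN·m = 430000 N·m
Substitute:
  sigma = (430000 × 0.0225) / 0.000273
  sigma = 3.544 × 10⁷ Pa
Convert: sigma = 3.544 × 10⁷ Pa = 35.44 MPa
Final answer: sigma = 35.44 MPa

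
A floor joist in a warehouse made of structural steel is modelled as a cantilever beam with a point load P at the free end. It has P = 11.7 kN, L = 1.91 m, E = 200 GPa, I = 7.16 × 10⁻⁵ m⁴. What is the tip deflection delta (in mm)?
Model: a cantilever beam with a point load P at the free end, so delta = (P·L^3) / (3·E·I).
Convert to SI units:
  P = 11.7 kN = 11700 N
  E = 200 GPa = 2 × 10¹¹ Pa
Substitute:
  delta = (11700 × 1.91^3) / (3 × (2 × 10¹¹) × (7.16 × 10⁻⁵))
  delta = 0.001898 m
Convert: delta = 0.001898 m = 1.898 mm
Final answer: delta = 1.898 mm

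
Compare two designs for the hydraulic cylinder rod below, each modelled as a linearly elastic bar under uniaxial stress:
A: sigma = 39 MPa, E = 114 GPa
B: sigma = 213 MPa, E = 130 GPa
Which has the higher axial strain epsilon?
Model: a linearly elastic bar under uniaxial stress, so epsilon = sigma / E (SI units).
  A: epsilon = (3.9 × 10⁷) / (1.14 × 10¹¹) = 0.0003421
  B: epsilon = (2.13 × 10⁸) / (1.3 × 10¹¹) = 0.001638
0.001638 > 0.0003421, so B is larger.
Final answer: B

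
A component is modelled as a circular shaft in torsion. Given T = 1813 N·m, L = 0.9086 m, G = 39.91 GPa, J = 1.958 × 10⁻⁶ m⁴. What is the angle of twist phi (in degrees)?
Model: a circular shaft in torsion, so phi = (T·L) / (G·J).
Convert to SI units:
  G = 39.91 GPa = 3.991 × 10¹⁰ Pa
Substitute:
  phi = (1813 × 0.9086) / ((3.991 × 10¹⁰) × (1.958 × 10⁻⁶))
  phi = 0.02108 rad
Convert to degrees: phi = 0.02108 × 180/π = 1.208°
Final answer: phi = 1.208°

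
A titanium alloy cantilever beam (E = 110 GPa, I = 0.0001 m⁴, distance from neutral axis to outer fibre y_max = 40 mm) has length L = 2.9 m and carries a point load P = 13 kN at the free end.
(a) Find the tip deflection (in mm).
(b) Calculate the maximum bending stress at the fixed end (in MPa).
(a) Tip deflection of a cantilever with an end point load: δ = P·L^3 / (3·E·I). Convert P = 13 kN = 13000 N, E = 110 GPa = 1.1 × 10¹¹ Pa.
  δ = (13000 × 2.9^3) / (3 × (1.1 × 10¹¹) × (0.0001)) = 0.009608 m = 9.608 mm
(b) Maximum bending moment at the fixed end: M = P·L = 13000 × 2.9 = 37700 N·m. Convert y_max = 40 mm = 0.04 m.
  σ = M·y_max / I = (37700 × 0.04) / (0.0001) = 1.508 × 10⁷ Pa = 15.08 MPa
Final answer: (a) δ = 9.608 mm, (b) σ = 15.08 MPa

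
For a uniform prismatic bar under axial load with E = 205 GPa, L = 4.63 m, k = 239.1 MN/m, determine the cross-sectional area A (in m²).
Model: a uniform prismatic bar under axial load, so k = (A·E) / L.
Solve for A: A = (k·L) / E.
Convert to SI units:
  E = 205 GPa = 2.05 × 10¹¹ Pa
  k = 239.1 MN/m = 2.391 × 10⁸ N/m
Substitute:
  A = ((2.391 × 10⁸) × 4.63) / (2.05 × 10¹¹)
  A = 0.0054 m²
Final answer: A = 0.0054 m²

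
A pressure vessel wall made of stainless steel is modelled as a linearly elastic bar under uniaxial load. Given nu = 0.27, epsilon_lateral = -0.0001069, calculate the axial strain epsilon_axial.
Model: a linearly elastic bar under uniaxial load, so epsilon_lateral = -nu·epsilon_axial.
Solve for epsilon_axial: epsilon_axial = -epsilon_lateral / nu.
Substitute:
  epsilon_axial = -(-0.0001069) / 0.27
  epsilon_axial = 0.0003959
Final answer: epsilon_axial = 0.0003959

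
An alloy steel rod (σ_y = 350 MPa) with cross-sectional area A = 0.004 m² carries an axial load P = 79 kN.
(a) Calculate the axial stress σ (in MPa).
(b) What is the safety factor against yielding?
(a) Axial stress σ = P/A. Convert P = 79 kN = 79000 N.
  σ = 79000 / 0.004 = 1.975 × 10⁷ Pa = 19.75 MPa
(b) Safety factor SF = σ_y/σ = 350 / 19.75 = 17.72
Final answer: (a) σ = 19.75 MPa, (b) SF = 17.72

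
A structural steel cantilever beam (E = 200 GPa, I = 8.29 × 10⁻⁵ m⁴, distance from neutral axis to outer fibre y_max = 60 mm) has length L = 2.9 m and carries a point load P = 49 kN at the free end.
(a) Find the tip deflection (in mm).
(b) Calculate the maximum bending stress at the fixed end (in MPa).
(a) Tip deflection of a cantilever with an end point load: δ = P·L^3 / (3·E·I). Convert P = 49 kN = 49000 N, E = 200 GPa = 2 × 10¹¹ Pa.
  δ = (49000 × 2.9^3) / (3 × (2 × 10¹¹) × (8.29 × 10⁻⁵)) = 0.02403 m = 24.03 mm
(b) Maximum bending moment at the fixed end: M = P·L = 49000 × 2.9 = 142100 N·m. Convert y_max = 60 mm = 0.06 m.
  σ = M·y_max / I = (142100 × 0.06) / (8.29 × 10⁻⁵) = 1.028 × 10⁸ Pa = 102.8 MPa
Final answer: (a) δ = 24.03 mm, (b) σ = 102.8 MPa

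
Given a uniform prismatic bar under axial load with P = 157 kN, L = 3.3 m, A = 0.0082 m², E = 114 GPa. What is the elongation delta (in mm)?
Model: a uniform prismatic bar under axial load, so delta = (P·L) / (A·E).
Convert to SI units:
  P = 157 kN = 157000 N
  E = 114 GPa = 1.14 × 10¹¹ Pa
Substitute:
  delta = (157000 × 3.3) / (0.0082 × (1.14 × 10¹¹))
  delta = 0.0005542 m
Convert: delta = 0.0005542 m = 0.5542 mm
Final answer: delta = 0.5542 mm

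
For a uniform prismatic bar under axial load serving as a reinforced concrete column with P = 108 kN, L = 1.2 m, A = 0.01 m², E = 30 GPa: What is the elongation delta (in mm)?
Model: a uniform prismatic bar under axial load, so delta = (P·L) / (A·E).
Convert to SI units:
  P = 108 kN = 108000 N
  E = 30 GPa = 3 × 10¹⁰ Pa
Substitute:
  delta = (108000 × 1.2) / (0.01 × (3 × 10¹⁰))
  delta = 0.000432 m
Convert: delta = 0.000432 m = 0.432 mm
Final answer: delta = 0.432 mm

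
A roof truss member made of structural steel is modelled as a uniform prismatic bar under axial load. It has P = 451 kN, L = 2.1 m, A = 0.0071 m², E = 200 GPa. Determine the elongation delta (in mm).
Model: a uniform prismatic bar under axial load, so delta = (P·L) / (A·E).
Convert to SI units:
  P = 451 kN = 451000 N
  E = 200 GPa = 2 × 10¹¹ Pa
Substitute:
  delta = (451000 × 2.1) / (0.0071 × (2 × 10¹¹))
  delta = 0.000667 m
Convert: delta = 0.000667 m = 0.667 mm
Final answer: delta = 0.667 mm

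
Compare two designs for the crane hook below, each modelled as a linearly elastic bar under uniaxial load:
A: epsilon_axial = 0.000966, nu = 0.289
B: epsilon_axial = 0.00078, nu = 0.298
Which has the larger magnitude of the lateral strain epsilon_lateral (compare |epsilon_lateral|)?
Model: a linearly elastic bar under uniaxial load, so epsilon_lateral = -nu·epsilon_axial (SI units).
  A: epsilon_lateral = -(0.289 × 0.000966) = -0.0002792
  B: epsilon_lateral = -(0.298 × 0.00078) = -0.0002324
|epsilon_lateral|: A = 0.0002792, B = 0.0002324, so A is larger in magnitude.
Final answer: A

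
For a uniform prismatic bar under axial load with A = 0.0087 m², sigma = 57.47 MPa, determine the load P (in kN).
Model: a uniform prismatic bar under axial load, so sigma = P / A.
Solve for P: P = sigma·A.
Convert to SI units:
  sigma = 57.47 MPa = 5.747 × 10⁷ Pa
Substitute:
  P = (5.747 × 10⁷) × 0.0087
  P = 500000 N
Convert: P = 500000 N = 500 kN
Final answer: P = 500 kN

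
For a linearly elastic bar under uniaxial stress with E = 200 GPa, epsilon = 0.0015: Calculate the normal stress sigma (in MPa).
Model: a linearly elastic bar under uniaxial stress, so sigma = E·epsilon.
Convert to SI units:
  E = 200 GPa = 2 × 10¹¹ Pa
Substitute:
  sigma = (2 × 10¹¹) × 0.0015
  sigma = 3 × 10⁸ Pa
Convert: sigma = 3 × 10⁸ Pa = 300 MPa
Final answer: sigma = 300 MPa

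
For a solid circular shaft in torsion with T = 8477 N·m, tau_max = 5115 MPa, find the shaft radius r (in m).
Model: a solid circular shaft in torsion, so tau_max = (2·T) / (π·r^3).
Solve for r: r = ((2·T) / (π·tau_max))^(1/3).
Convert to SI units:
  tau_max = 5115 MPa = 5.115 × 10⁹ Pa
Substitute:
  r = ((2 × 8477) / (π × (5.115 × 10⁹)))^(1/3)
  r = 0.01018 m
Final answer: r = 0.01018 m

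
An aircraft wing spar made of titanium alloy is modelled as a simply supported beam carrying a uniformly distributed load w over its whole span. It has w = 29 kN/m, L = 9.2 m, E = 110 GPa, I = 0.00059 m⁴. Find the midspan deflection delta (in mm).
Model: a simply supported beam carrying a uniformly distributed load w over its whole span, so delta = (5·w·L^4) / (384·E·I).
Convert to SI units:
  w = 29 kN/m = 29000 N/m
  E = 110 GPa = 1.1 × 10¹¹ Pa
Substitute:
  delta = (5 × 29000 × 9.2^4) / (384 × (1.1 × 10¹¹) × 0.00059)
  delta = 0.04168 m
Convert: delta = 0.04168 m = 41.68 mm
Final answer: delta = 41.68 mm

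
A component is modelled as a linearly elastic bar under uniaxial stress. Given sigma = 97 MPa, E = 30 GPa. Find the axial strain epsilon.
Model: a linearly elastic bar under uniaxial stress, so epsilon = sigma / E.
Convert to SI units:
  sigma = 97 MPa = 9.7 × 10⁷ Pa
  E = 30 GPa = 3 × 10¹⁰ Pa
Substitute:
  epsilon = (9.7 × 10⁷) / (3 × 10¹⁰)
  epsilon = 0.003233
Final answer: epsilon = 0.003233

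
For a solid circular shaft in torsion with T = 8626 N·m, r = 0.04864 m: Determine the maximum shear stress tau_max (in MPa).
Model: a solid circular shaft in torsion, so tau_max = (2·T) / (π·r^3).
Substitute:
  tau_max = (2 × 8626) / (π × 0.04864^3)
  tau_max = 4.772 × 10⁷ Pa
Convert: tau_max = 4.772 × 10⁷ Pa = 47.72 MPa
Final answer: tau_max = 47.72 MPa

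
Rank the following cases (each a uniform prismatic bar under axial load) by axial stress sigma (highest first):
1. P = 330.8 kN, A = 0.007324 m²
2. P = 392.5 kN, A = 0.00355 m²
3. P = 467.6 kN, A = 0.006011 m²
Model: a uniform prismatic bar under axial load, so sigma = P / A (SI units).
  Case 1: sigma = 330800 / 0.007324 = 4.517 × 10⁷ Pa = 45.17 MPa
  Case 2: sigma = 392500 / 0.00355 = 1.106 × 10⁸ Pa = 110.6 MPa
  Case 3: sigma = 467600 / 0.006011 = 7.779 × 10⁷ Pa = 77.79 MPa
Ordering: 110.6 MPa (case 2) > 77.79 MPa (case 3) > 45.17 MPa (case 1)
Final answer: 2, 3, 1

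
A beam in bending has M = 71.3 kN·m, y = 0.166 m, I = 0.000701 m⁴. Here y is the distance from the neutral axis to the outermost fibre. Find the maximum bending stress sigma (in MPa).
Model: a beam in bending, so sigma = (M·y) / I.
Convert to SI units:
  M = 71.3 kN·m = 71300 N·m
Substitute:
  sigma = (71300 × 0.166) / 0.000701
  sigma = 1.688 × 10⁷ Pa
Convert: sigma = 1.688 × 10⁷ Pa = 16.88 MPa
Final answer: sigma = 16.88 MPa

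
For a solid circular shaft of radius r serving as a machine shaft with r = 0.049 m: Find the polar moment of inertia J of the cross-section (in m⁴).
Model: a solid circular shaft of radius r, so J = (π·r^4) / 2.
Substitute:
  J = (π × 0.049^4) / 2
  J = 9.055 × 10⁻⁶ m⁴
Final answer: J = 9.055 × 10⁻⁶ m⁴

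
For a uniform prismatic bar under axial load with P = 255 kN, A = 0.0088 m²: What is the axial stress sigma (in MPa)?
Model: a uniform prismatic bar under axial load, so sigma = P / A.
Convert to SI units:
  P = 255 kN = 255000 N
Substitute:
  sigma = 255000 / 0.0088
  sigma = 2.898 × 10⁷ Pa
Convert: sigma = 2.898 × 10⁷ Pa = 28.98 MPa
Final answer: sigma = 28.98 MPa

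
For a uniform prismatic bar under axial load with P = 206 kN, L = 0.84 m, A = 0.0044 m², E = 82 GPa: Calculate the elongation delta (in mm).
Model: a uniform prismatic bar under axial load, so delta = (P·L) / (A·E).
Convert to SI units:
  P = 206 kN = 206000 N
  E = 82 GPa = 8.2 × 10¹⁰ Pa
Substitute:
  delta = (206000 × 0.84) / (0.0044 × (8.2 × 10¹⁰))
  delta = 0.0004796 m
Convert: delta = 0.0004796 m = 0.4796 mm
Final answer: delta = 0.4796 mm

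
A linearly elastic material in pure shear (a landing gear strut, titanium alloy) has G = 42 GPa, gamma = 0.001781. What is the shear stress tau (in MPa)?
Model: a linearly elastic material in pure shear, so tau = G·gamma.
Convert to SI units:
  G = 42 GPa = 4.2 × 10¹⁰ Pa
Substitute:
  tau = (4.2 × 10¹⁰) × 0.001781
  tau = 7.48 × 10⁷ Pa
Convert: tau = 7.48 × 10⁷ Pa = 74.8 MPa
Final answer: tau = 74.8 MPa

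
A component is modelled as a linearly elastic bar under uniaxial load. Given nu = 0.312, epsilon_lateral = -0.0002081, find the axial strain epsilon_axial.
Model: a linearly elastic bar under uniaxial load, so epsilon_lateral = -nu·epsilon_axial.
Solve for epsilon_axial: epsilon_axial = -epsilon_lateral / nu.
Substitute:
  epsilon_axial = -(-0.0002081) / 0.312
  epsilon_axial = 0.000667
Final answer: epsilon_axial = 0.000667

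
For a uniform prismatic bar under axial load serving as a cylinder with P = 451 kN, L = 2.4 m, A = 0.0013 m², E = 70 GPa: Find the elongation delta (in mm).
Model: a uniform prismatic bar under axial load, so delta = (P·L) / (A·E).
Convert to SI units:
  P = 451 kN = 451000 N
  E = 70 GPa = 7 × 10¹⁰ Pa
Substitute:
  delta = (451000 × 2.4) / (0.0013 × (7 × 10¹⁰))
  delta = 0.01189 m
Convert: delta = 0.01189 m = 11.89 mm
Final answer: delta = 11.89 mm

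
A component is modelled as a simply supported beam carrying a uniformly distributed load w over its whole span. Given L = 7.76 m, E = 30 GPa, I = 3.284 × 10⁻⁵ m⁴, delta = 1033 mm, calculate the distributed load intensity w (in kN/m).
Model: a simply supported beam carrying a uniformly distributed load w over its whole span, so delta = (5·w·L^4) / (384·E·I).
Solve for w: w = (384·delta·E·I) / (5·L^4).
Convert to SI units:
  E = 30 GPa = 3 × 10¹⁰ Pa
  delta = 1033 mm = 1.033 m
Substitute:
  w = (384 × 1.033 × (3 × 10¹⁰) × (3.284 × 10⁻⁵)) / (5 × 7.76^4)
  w = 21550 N/m
Convert: w = 21550 N/m = 21.55 kN/m
Final answer: w = 21.55 kN/m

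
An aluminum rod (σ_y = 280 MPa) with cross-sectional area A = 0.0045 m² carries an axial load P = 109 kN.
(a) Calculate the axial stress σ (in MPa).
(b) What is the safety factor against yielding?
(a) Axial stress σ = P/A. Convert P = 109 kN = 109000 N.
  σ = 109000 / 0.0045 = 2.422 × 10⁷ Pa = 24.22 MPa
(b) Safety factor SF = σ_y/σ = 280 / 24.22 = 11.56
Final answer: (a) σ = 24.22 MPa, (b) SF = 11.56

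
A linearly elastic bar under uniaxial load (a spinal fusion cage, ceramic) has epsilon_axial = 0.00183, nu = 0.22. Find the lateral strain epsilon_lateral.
Model: a linearly elastic bar under uniaxial load, so epsilon_lateral = -nu·epsilon_axial.
Substitute:
  epsilon_lateral = -(0.22 × 0.00183)
  epsilon_lateral = -0.0004026
Final answer: epsilon_lateral = -0.0004026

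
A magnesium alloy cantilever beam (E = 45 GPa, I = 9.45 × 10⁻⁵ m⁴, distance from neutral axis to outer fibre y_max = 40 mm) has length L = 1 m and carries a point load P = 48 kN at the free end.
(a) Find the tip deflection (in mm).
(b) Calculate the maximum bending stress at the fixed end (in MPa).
(a) Tip deflection of a cantilever with an end point load: δ = P·L^3 / (3·E·I). Convert P = 48 kN = 48000 N, E = 45 GPa = 4.5 × 10¹⁰ Pa.
  δ = (48000 × 1^3) / (3 × (4.5 × 10¹⁰) × (9.45 × 10⁻⁵)) = 0.003762 m = 3.762 mm
(b) Maximum bending moment at the fixed end: M = P·L = 48000 × 1 = 48000 N·m. Convert y_max = 40 mm = 0.04 m.
  σ = M·y_max / I = (48000 × 0.04) / (9.45 × 10⁻⁵) = 2.032 × 10⁷ Pa = 20.32 MPa
Final answer: (a) δ = 3.762 mm, (b) σ = 20.32 MPa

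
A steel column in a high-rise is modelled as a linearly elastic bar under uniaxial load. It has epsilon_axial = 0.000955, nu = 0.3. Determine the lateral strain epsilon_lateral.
Model: a linearly elastic bar under uniaxial load, so epsilon_lateral = -nu·epsilon_axial.
Substitute:
  epsilon_lateral = -(0.3 × 0.000955)
  epsilon_lateral = -0.0002865
Final answer: epsilon_lateral = -0.0002865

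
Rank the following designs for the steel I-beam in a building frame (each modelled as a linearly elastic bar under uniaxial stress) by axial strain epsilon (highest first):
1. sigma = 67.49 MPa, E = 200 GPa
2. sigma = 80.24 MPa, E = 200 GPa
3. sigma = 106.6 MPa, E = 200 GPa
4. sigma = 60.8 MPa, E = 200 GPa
Model: a linearly elastic bar under uniaxial stress, so epsilon = sigma / E (SI units).
  Case 1: epsilon = (6.749 × 10⁷) / (2 × 10¹¹) = 0.0003374
  Case 2: epsilon = (8.024 × 10⁷) / (2 × 10¹¹) = 0.0004012
  Case 3: epsilon = (1.066 × 10⁸) / (2 × 10¹¹) = 0.000533
  Case 4: epsilon = (6.08 × 10⁷) / (2 × 10¹¹) = 0.000304
Ordering: 0.000533 (case 3) > 0.0004012 (case 2) > 0.0003374 (case 1) > 0.000304 (case 4)
Final answer: 3, 2, 1, 4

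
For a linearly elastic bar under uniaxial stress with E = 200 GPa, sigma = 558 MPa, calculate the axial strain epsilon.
Model: a linearly elastic bar under uniaxial stress, so sigma = E·epsilon.
Solve for epsilon: epsilon = sigma / E.
Convert to SI units:
  E = 200 GPa = 2 × 10¹¹ Pa
  sigma = 558 MPa = 5.58 × 10⁸ Pa
Substitute:
  epsilon = (5.58 × 10⁸) / (2 × 10¹¹)
  epsilon = 0.00279
Final answer: epsilon = 0.00279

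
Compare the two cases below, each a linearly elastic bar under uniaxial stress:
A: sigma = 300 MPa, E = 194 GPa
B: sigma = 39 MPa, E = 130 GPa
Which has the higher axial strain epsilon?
Model: a linearly elastic bar under uniaxial stress, so epsilon = sigma / E (SI units).
  A: epsilon = (3 × 10⁸) / (1.94 × 10¹¹) = 0.001546
  B: epsilon = (3.9 × 10⁷) / (1.3 × 10¹¹) = 0.0003
0.001546 > 0.0003, so A is larger.
Final answer: A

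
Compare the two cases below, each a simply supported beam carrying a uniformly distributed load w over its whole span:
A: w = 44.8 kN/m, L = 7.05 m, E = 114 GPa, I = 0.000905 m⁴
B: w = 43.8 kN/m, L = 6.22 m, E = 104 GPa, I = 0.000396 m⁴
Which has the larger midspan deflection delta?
Model: a simply supported beam carrying a uniformly distributed load w over its whole span, so delta = (5·w·L^4) / (384·E·I) (SI units).
  A: delta = (5 × 44800 × 7.05^4) / (384 × (1.14 × 10¹¹) × 0.000905) = 0.01397 m = 13.97 mm
  B: delta = (5 × 43800 × 6.22^4) / (384 × (1.04 × 10¹¹) × 0.000396) = 0.02073 m = 20.73 mm
20.73 mm > 13.97 mm, so B is larger.
Final answer: B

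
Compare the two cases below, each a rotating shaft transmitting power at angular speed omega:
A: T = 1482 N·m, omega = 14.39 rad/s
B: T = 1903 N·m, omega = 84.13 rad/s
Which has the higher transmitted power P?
Model: a rotating shaft transmitting power at angular speed omega, so P = T·omega (SI units).
  A: P = 1482 × 14.39 = 21330 W = 21.33 kW
  B: P = 1903 × 84.13 = 160100 W = 160.1 kW
160.1 kW > 21.33 kW, so B is larger.
Final answer: B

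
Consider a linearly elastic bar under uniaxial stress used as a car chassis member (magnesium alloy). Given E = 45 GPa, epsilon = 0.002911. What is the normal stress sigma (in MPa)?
Model: a linearly elastic bar under uniaxial stress, so sigma = E·epsilon.
Convert to SI units:
  E = 45 GPa = 4.5 × 10¹⁰ Pa
Substitute:
  sigma = (4.5 × 10¹⁰) × 0.002911
  sigma = 1.31 × 10⁸ Pa
Convert: sigma = 1.31 × 10⁸ Pa = 131 MPa
Final answer: sigma = 131 MPa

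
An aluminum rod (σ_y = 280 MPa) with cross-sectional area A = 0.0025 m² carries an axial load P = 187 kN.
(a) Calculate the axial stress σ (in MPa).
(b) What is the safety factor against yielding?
(a) Axial stress σ = P/A. Convert P = 187 kN = 187000 N.
  σ = 187000 / 0.0025 = 7.48 × 10⁷ Pa = 74.8 MPa
(b) Safety factor SF = σ_y/σ = 280 / 74.8 = 3.743
Final answer: (a) σ = 74.8 MPa, (b) SF = 3.743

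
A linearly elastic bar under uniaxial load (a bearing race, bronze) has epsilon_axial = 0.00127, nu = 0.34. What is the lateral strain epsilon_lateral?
Model: a linearly elastic bar under uniaxial load, so epsilon_lateral = -nu·epsilon_axial.
Substitute:
  epsilon_lateral = -(0.34 × 0.00127)
  epsilon_lateral = -0.0004318
Final answer: epsilon_lateral = -0.0004318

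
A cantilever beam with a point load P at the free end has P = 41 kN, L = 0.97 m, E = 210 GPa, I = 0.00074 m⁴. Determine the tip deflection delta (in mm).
Model: a cantilever beam with a point load P at the free end, so delta = (P·L^3) / (3·E·I).
Convert to SI units:
  P = 41 kN = 41000 N
  E = 210 GPa = 2.1 × 10¹¹ Pa
Substitute:
  delta = (41000 × 0.97^3) / (3 × (2.1 × 10¹¹) × 0.00074)
  delta = 8.027 × 10⁻⁵ m
Convert: delta = 8.027 × 10⁻⁵ m = 0.08027 mm
Final answer: delta = 0.08027 mm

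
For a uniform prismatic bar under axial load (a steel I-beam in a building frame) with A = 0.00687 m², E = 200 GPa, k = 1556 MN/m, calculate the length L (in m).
Model: a uniform prismatic bar under axial load, so k = (A·E) / L.
Solve for L: L = (A·E) / k.
Convert to SI units:
  E = 200 GPa = 2 × 10¹¹ Pa
  k = 1556 MN/m = 1.556 × 10⁹ N/m
Substitute:
  L = (0.00687 × (2 × 10¹¹)) / (1.556 × 10⁹)
  L = 0.883 m
Final answer: L = 0.883 m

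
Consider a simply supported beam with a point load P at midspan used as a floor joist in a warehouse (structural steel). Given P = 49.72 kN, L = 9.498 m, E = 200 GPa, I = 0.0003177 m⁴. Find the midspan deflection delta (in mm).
Model: a simply supported beam with a point load P at midspan, so delta = (P·L^3) / (48·E·I).
Convert to SI units:
  P = 49.72 kN = 49720 N
  E = 200 GPa = 2 × 10¹¹ Pa
Substitute:
  delta = (49720 × 9.498^3) / (48 × (2 × 10¹¹) × 0.0003177)
  delta = 0.01397 m
Convert: delta = 0.01397 m = 13.97 mm
Final answer: delta = 13.97 mm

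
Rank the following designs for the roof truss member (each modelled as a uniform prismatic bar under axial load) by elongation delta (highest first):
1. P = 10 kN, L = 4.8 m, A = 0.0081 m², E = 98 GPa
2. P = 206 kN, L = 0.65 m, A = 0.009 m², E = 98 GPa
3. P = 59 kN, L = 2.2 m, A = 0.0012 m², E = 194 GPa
Model: a uniform prismatic bar under axial load, so delta = (P·L) / (A·E) (SI units).
  Case 1: delta = (10000 × 4.8) / (0.0081 × (9.8 × 10¹⁰)) = 6.047 × 10⁻⁵ m = 0.06047 mm
  Case 2: delta = (206000 × 0.65) / (0.009 × (9.8 × 10¹⁰)) = 0.0001518 m = 0.1518 mm
  Case 3: delta = (59000 × 2.2) / (0.0012 × (1.94 × 10¹¹)) = 0.0005576 m = 0.5576 mm
Ordering: 0.5576 mm (case 3) > 0.1518 mm (case 2) > 0.06047 mm (case 1)
Final answer: 3, 2, 1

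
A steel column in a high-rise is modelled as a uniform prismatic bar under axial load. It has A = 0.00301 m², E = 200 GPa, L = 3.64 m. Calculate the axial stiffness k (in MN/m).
Model: a uniform prismatic bar under axial load, so k = (A·E) / L.
Convert to SI units:
  E = 200 GPa = 2 × 10¹¹ Pa
Substitute:
  k = (0.00301 × (2 × 10¹¹)) / 3.64
  k = 1.654 × 10⁸ N/m
Convert: k = 1.654 × 10⁸ N/m = 165.4 MN/m
Final answer: k = 165.4 MN/m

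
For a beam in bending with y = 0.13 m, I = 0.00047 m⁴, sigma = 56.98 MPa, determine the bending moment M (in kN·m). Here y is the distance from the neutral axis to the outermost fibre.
Model: a beam in bending, so sigma = (M·y) / I.
Solve for M: M = (sigma·I) / y.
Convert to SI units:
  sigma = 56.98 MPa = 5.698 × 10⁷ Pa
Substitute:
  M = ((5.698 × 10⁷) × 0.00047) / 0.13
  M = 206000 N·m
Convert: M = 206000 N·m = 206 kN·m
Final answer: M = 206 kN·m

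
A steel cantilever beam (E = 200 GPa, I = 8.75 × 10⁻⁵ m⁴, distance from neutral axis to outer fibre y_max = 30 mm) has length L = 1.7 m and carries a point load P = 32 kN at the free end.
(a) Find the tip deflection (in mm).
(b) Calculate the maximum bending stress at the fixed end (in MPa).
(a) Tip deflection of a cantilever with an end point load: δ = P·L^3 / (3·E·I). Convert P = 32 kN = 32000 N, E = 200 GPa = 2 × 10¹¹ Pa.
  δ = (32000 × 1.7^3) / (3 × (2 × 10¹¹) × (8.75 × 10⁻⁵)) = 0.002995 m = 2.995 mm
(b) Maximum bending moment at the fixed end: M = P·L = 32000 × 1.7 = 54400 N·m. Convert y_max = 30 mm = 0.03 m.
  σ = M·y_max / I = (54400 × 0.03) / (8.75 × 10⁻⁵) = 1.865 × 10⁷ Pa = 18.65 MPa
Final answer: (a) δ = 2.995 mm, (b) σ = 18.65 MPa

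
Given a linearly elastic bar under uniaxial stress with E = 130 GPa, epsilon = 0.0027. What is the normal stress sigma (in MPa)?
Model: a linearly elastic bar under uniaxial stress, so sigma = E·epsilon.
Convert to SI units:
  E = 130 GPa = 1.3 × 10¹¹ Pa
Substitute:
  sigma = (1.3 × 10¹¹) × 0.0027
  sigma = 3.51 × 10⁸ Pa
Convert: sigma = 3.51 × 10⁸ Pa = 351 MPa
Final answer: sigma = 351 MPa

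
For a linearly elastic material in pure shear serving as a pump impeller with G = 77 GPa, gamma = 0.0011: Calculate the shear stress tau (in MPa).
Model: a linearly elastic material in pure shear, so tau = G·gamma.
Convert to SI units:
  G = 77 GPa = 7.7 × 10¹⁰ Pa
Substitute:
  tau = (7.7 × 10¹⁰) × 0.0011
  tau = 8.47 × 10⁷ Pa
Convert: tau = 8.47 × 10⁷ Pa = 84.7 MPa
Final answer: tau = 84.7 MPa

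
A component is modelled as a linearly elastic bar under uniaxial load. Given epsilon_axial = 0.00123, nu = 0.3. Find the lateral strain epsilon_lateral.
Model: a linearly elastic bar under uniaxial load, so epsilon_lateral = -nu·epsilon_axial.
Substitute:
  epsilon_lateral = -(0.3 × 0.00123)
  epsilon_lateral = -0.000369
Final answer: epsilon_lateral = -0.000369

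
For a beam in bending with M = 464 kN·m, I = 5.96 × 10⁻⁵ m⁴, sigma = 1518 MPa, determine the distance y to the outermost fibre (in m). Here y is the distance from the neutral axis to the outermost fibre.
Model: a beam in bending, so sigma = (M·y) / I.
Solve for y: y = (sigma·I) / M.
Convert to SI units:
  M = 464 kN·m = 464000 N·m
  sigma = 1518 MPa = 1.518 × 10⁹ Pa
Substitute:
  y = ((1.518 × 10⁹) × (5.96 × 10⁻⁵)) / 464000
  y = 0.195 m
Final answer: y = 0.195 m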